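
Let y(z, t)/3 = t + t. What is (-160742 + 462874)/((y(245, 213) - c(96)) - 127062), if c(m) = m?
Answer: -75533/31470 ≈ -2.4002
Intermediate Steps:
y(z, t) = 6*t (y(z, t) = 3*(t + t) = 3*(2*t) = 6*t)
(-160742 + 462874)/((y(245, 213) - c(96)) - 127062) = (-160742 + 462874)/((6*213 - 1*96) - 127062) = 302132/((1278 - 96) - 127062) = 302132/(1182 - 127062) = 302132/(-125880) = 302132*(-1/125880) = -75533/31470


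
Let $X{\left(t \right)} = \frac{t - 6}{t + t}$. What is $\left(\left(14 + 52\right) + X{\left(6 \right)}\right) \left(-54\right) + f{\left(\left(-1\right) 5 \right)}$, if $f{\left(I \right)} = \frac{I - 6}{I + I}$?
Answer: $- \frac{35629}{10} \approx -3562.9$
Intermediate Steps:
$X{\left(t \right)} = \frac{-6 + t}{2 t}$
$f{\left(I \right)} = \frac{-6 + I}{2 I}$
$\left(\left(14 + 52\right) + X{\left(6 \right)}\right) \left(-54\right) + f{\left(\left(-1\right) 5 \right)} = \left(\left(14 + 52\right) + \frac{-6 + 6}{2 \cdot 6}\right) \left(-54\right) + \frac{-6 - 5}{2 \left(\left(-1\right) 5\right)} = \left(66 + \frac{1}{2} \cdot \frac{1}{6} \cdot 0\right) \left(-54\right) + \frac{-6 - 5}{2 \left(-5\right)} = \left(66 + 0\right) \left(-54\right) + \frac{1}{2} \left(- \frac{1}{5}\right) \left(-11\right) = 66 \left(-54\right) + \frac{11}{10} = -3564 + \frac{11}{10} = - \frac{35629}{10}$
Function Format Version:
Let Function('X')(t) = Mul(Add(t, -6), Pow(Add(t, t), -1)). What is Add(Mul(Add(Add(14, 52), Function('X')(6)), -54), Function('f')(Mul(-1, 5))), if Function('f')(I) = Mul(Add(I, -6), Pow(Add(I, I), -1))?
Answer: Rational(-35629, 10) ≈ -3562.9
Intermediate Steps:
Function('X')(t) = Mul(Rational(1, 2), Pow(t, -1), Add(-6, t)) (Function('X')(t) = Mul(Add(-6, t), Pow(Mul(2, t), -1)) = Mul(Add(-6, t), Mul(Rational(1, 2), Pow(t, -1))) = Mul(Rational(1, 2), Pow(t, -1), Add(-6, t)))
Function('f')(I) = Mul(Rational(1, 2), Pow(I, -1), Add(-6, I)) (Function('f')(I) = Mul(Add(-6, I), Pow(Mul(2, I), -1)) = Mul(Add(-6, I), Mul(Rational(1, 2), Pow(I, -1))) = Mul(Rational(1, 2), Pow(I, -1), Add(-6, I)))
Add(Mul(Add(Add(14, 52), Function('X')(6)), -54), Function('f')(Mul(-1, 5))) = Add(Mul(Add(Add(14, 52), Mul(Rational(1, 2), Pow(6, -1), Add(-6, 6))), -54), Mul(Rational(1, 2), Pow(Mul(-1, 5), -1), Add(-6, Mul(-1, 5)))) = Add(Mul(Add(66, Mul(Rational(1, 2), Rational(1, 6), 0)), -54), Mul(Rational(1, 2), Pow(-5, -1), Add(-6, -5))) = Add(Mul(Add(66, 0), -54), Mul(Rational(1, 2), Rational(-1, 5), -11)) = Add(Mul(66, -54), Rational(11, 10)) = Add(-3564, Rational(11, 10)) = Rational(-35629, 10)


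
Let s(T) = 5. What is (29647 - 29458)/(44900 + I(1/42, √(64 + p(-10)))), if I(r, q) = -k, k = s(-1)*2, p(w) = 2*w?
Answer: 189/44890 ≈ 0.0042103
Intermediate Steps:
k = 10 (k = 5*2 = 10)
I(r, q) = -10 (I(r, q) = -1*10 = -10)
(29647 - 29458)/(44900 + I(1/42, √(64 + p(-10)))) = (29647 - 29458)/(44900 - 10) = 189/44890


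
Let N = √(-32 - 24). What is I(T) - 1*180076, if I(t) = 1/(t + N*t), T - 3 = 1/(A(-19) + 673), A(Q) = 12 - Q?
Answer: 4*(-190250294*√14 + 95124971*I)/(2113*(-I + 2*√14)) ≈ -1.8008e+5 - 0.043747*I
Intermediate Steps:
N = 2*I*√14 (N = √(-56) = 2*I*√14 ≈ 7.4833*I)
T = 2113/704 (T = 3 + 1/((12 - 1*(-19)) + 673) = 3 + 1/((12 + 19) + 673) = 3 + 1/(31 + 673) = 3 + 1/704 = 2113/704 ≈ 3.0014)
I(t) = 1/(t + 2*I*t*√14) (I(t) = 1/(t + (2*I*√14)*t) = 1/(t + 2*I*t*√14))
I(T) - 1*180076 = 1/((2113/704)*(1 + 2*I*√14)) - 1*180076 = 704/(2113*(1 + 2*I*√14)) - 180076 = -180076 + 704/(2113*(1 + 2*I*√14))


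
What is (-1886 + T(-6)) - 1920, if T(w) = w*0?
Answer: -3806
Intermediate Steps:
T(w) = 0
(-1886 + T(-6)) - 1920 = (-1886 + 0) - 1920 = -1886 - 1920 = -3806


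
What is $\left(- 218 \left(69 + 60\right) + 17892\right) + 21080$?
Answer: $10850$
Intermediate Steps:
$\left(- 218 \left(69 + 60\right) + 17892\right) + 21080 = \left(\left(-218\right) 129 + 17892\right) + 21080 = \left(-28122 + 17892\right) + 21080 = -10230 + 21080 = 10850$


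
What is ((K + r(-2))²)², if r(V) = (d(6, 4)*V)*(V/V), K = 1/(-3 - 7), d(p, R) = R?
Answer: 43046721/10000 ≈ 4304.7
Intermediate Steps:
K = -⅒ (K = 1/(-10) = -⅒ ≈ -0.10000)
r(V) = 4*V (r(V) = (4*V)*(V/V) = (4*V)*1 = 4*V)
((K + r(-2))²)² = ((-⅒ + 4*(-2))²)² = ((-⅒ - 8)²)² = ((-81/10)²)² = (6561/100)² = 43046721/10000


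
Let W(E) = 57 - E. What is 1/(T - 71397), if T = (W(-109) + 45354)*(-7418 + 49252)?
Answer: 1/1904212283 ≈ 5.2515e-10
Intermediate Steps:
T = 1904283680 (T = ((57 - 1*(-109)) + 45354)*(-7418 + 49252) = ((57 + 109) + 45354)*41834 = (166 + 45354)*41834 = 45520*41834 = 1904283680)
1/(T - 71397) = 1/(1904283680 - 71397) = 1/1904212283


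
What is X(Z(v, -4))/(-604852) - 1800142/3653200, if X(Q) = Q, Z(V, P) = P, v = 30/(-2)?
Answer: -136100609523/276205665800 ≈ -0.49275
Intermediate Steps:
v = -15 (v = 30*(-1/2) = -15)
X(Z(v, -4))/(-604852) - 1800142/3653200 = -4/(-604852) - 1800142/3653200 = -4*(-1/604852) - 1800142*1/3653200 = 1/151213 - 900071/1826600 = -136100609523/276205665800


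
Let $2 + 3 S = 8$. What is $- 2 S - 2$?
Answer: $-6$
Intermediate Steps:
$S = 2$ ($S = - \frac{2}{3} + \frac{1}{3} \cdot 8 = - \frac{2}{3} + \frac{8}{3} = 2$)
$- 2 S - 2 = \left(-2\right) 2 - 2 = -4 - 2 = -6$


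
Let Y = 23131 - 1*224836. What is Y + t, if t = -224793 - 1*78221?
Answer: -504719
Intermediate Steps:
t = -303014 (t = -224793 - 78221 = -303014)
Y = -201705 (Y = 23131 - 224836 = -201705)
Y + t = -201705 - 303014 = -504719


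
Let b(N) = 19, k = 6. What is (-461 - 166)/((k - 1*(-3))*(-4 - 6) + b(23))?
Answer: 627/71 ≈ 8.8310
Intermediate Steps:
(-461 - 166)/((k - 1*(-3))*(-4 - 6) + b(23)) = (-461 - 166)/((6 - 1*(-3))*(-4 - 6) + 19) = -627/((6 + 3)*(-10) + 19) = -627/(9*(-10) + 19) = -627/(-90 + 19) = -627/(-71) = -627*(-1/71) = 627/71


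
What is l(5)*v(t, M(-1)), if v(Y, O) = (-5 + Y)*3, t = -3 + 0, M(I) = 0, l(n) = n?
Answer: -120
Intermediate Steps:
t = -3
v(Y, O) = -15 + 3*Y
l(5)*v(t, M(-1)) = 5*(-15 + 3*(-3)) = 5*(-15 - 9) = 5*(-24) = -120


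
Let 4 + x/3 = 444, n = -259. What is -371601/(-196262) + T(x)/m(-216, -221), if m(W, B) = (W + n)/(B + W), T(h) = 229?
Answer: 1043001979/4906550 ≈ 212.57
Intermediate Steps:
x = 1320 (x = -12 + 3*444 = -12 + 1332 = 1320)
m(W, B) = (-259 + W)/(B + W) (m(W, B) = (W - 259)/(B + W) = (-259 + W)/(B + W))
-371601/(-196262) + T(x)/m(-216, -221) = -371601/(-196262) + 229/(((-259 - 216)/(-221 - 216))) = -371601*(-1/196262) + 229/((-475/(-437))) = 371601/196262 + 229/((-1/437*(-475))) = 371601/196262 + 229/(25/23) = 371601/196262 + 229*(23/25) = 371601/196262 + 5267/25 = 1043001979/4906550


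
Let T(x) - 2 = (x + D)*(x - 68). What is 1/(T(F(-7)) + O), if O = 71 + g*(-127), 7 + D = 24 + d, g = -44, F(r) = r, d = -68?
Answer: 1/10011 ≈ 9.9890e-5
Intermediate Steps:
D = -51 (D = -7 + (24 - 68) = -7 - 44 = -51)
T(x) = 2 + (-68 + x)*(-51 + x) (T(x) = 2 + (x - 51)*(x - 68) = 2 + (-51 + x)*(-68 + x) = 2 + (-68 + x)*(-51 + x))
O = 5659 (O = 71 - 44*(-127) = 71 + 5588 = 5659)
1/(T(F(-7)) + O) = 1/((3470 + (-7)² - 119*(-7)) + 5659) = 1/((3470 + 49 + 833) + 5659) = 1/(4352 + 5659) = 1/10011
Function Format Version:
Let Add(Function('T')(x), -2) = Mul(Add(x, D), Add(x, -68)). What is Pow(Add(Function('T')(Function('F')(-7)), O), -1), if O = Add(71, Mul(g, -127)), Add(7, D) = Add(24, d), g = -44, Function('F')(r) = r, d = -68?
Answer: Rational(1, 10011) ≈ 9.9890e-5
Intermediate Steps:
D = -51 (D = Add(-7, Add(24, -68)) = Add(-7, -44) = -51)
Function('T')(x) = Add(2, Mul(Add(-68, x), Add(-51, x))) (Function('T')(x) = Add(2, Mul(Add(x, -51), Add(x, -68))) = Add(2, Mul(Add(-51, x), Add(-68, x))) = Add(2, Mul(Add(-68, x), Add(-51, x))))
O = 5659 (O = Add(71, Mul(-44, -127)) = Add(71, 5588) = 5659)
Pow(Add(Function('T')(Function('F')(-7)), O), -1) = Pow(Add(Add(3470, Pow(-7, 2), Mul(-119, -7)), 5659), -1) = Pow(Add(Add(3470, 49, 833), 5659), -1) = Pow(Add(4352, 5659), -1) = Pow(10011, -1) = Rational(1, 10011)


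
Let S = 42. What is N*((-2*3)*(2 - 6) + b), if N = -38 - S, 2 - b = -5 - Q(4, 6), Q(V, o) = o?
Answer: -2960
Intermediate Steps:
b = 13 (b = 2 - (-5 - 1*6) = 2 - (-5 - 6) = 2 - 1*(-11) = 2 + 11 = 13)
N = -80 (N = -38 - 1*42 = -38 - 42 = -80)
N*((-2*3)*(2 - 6) + b) = -80*((-2*3)*(2 - 6) + 13) = -80*(-6*(-4) + 13) = -80*(24 + 13) = -80*37 = -2960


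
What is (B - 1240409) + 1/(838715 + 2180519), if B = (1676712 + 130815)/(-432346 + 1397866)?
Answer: -602658172939539547/485855135280 ≈ -1.2404e+6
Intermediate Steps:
B = 602509/321840 (B = 1807527/965520 = 1807527*(1/965520) = 602509/321840 ≈ 1.8721)
(B - 1240409) + 1/(838715 + 2180519) = (602509/321840 - 1240409) + 1/(838715 + 2180519) = -399212630051/321840 + 1/3019234 = -602658172939539547/485855135280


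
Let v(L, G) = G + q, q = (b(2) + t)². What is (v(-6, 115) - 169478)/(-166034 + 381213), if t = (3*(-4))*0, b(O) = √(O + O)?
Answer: -169359/215179 ≈ -0.78706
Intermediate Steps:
b(O) = √2*√O (b(O) = √(2*O) = √2*√O)
t = 0 (t = -12*0 = 0)
q = 4 (q = (√2*√2 + 0)² = (2 + 0)² = 2² = 4)
v(L, G) = 4 + G (v(L, G) = G + 4 = 4 + G)
(v(-6, 115) - 169478)/(-166034 + 381213) = ((4 + 115) - 169478)/(-166034 + 381213) = (119 - 169478)/215179 = -169359*1/215179 = -169359/215179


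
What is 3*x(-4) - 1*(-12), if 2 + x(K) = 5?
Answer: 21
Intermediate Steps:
x(K) = 3 (x(K) = -2 + 5 = 3)
3*x(-4) - 1*(-12) = 3*3 - 1*(-12) = 9 + 12 = 21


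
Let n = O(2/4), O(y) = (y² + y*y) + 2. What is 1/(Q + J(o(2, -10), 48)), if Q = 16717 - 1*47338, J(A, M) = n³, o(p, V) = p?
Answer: -8/244843 ≈ -3.2674e-5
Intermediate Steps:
O(y) = 2 + 2*y² (O(y) = (y² + y²) + 2 = 2*y² + 2 = 2 + 2*y²)
n = 5/2 (n = 2 + 2*(2/4)² = 2 + 2*(2*(¼))² = 2 + 2*(½)² = 2 + 2*(¼) = 2 + ½ = 5/2 ≈ 2.5000)
J(A, M) = 125/8 (J(A, M) = (5/2)³ = 125/8)
Q = -30621 (Q = 16717 - 47338 = -30621)
1/(Q + J(o(2, -10), 48)) = 1/(-30621 + 125/8) = 1/(-244843/8) = -8/244843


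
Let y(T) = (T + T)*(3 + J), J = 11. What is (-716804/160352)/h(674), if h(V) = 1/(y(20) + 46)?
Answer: -54297903/20044 ≈ -2708.9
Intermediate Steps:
y(T) = 28*T (y(T) = (T + T)*(3 + 11) = (2*T)*14 = 28*T)
h(V) = 1/606 (h(V) = 1/(28*20 + 46) = 1/(560 + 46) = 1/606)
(-716804/160352)/h(674) = (-716804/160352)/(1/606) = -716804*1/160352*606 = -179201/40088*606 = -54297903/20044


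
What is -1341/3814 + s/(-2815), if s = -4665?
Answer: 2803479/2147282 ≈ 1.3056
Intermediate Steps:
-1341/3814 + s/(-2815) = -1341/3814 - 4665/(-2815) = -1341*1/3814 - 4665*(-1/2815) = -1341/3814 + 933/563 = 2803479/2147282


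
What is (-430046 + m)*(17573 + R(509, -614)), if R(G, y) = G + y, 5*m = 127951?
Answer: -35325169572/5 ≈ -7.0650e+9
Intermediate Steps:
m = 127951/5 (m = (⅕)*127951 = 127951/5 ≈ 25590.)
(-430046 + m)*(17573 + R(509, -614)) = (-430046 + 127951/5)*(17573 + (509 - 614)) = -2022279*(17573 - 105)/5 = -2022279/5*17468 = -35325169572/5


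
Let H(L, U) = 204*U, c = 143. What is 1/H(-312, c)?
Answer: 1/29172 ≈ 3.4279e-5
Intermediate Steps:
1/H(-312, c) = 1/(204*143) = 1/29172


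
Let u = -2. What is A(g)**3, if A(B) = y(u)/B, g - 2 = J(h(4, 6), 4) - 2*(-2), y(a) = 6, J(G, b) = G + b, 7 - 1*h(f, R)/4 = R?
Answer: 27/343 ≈ 0.078717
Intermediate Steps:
h(f, R) = 28 - 4*R
g = 14 (g = 2 + (((28 - 4*6) + 4) - 2*(-2)) = 2 + (((28 - 24) + 4) + 4) = 2 + ((4 + 4) + 4) = 2 + (8 + 4) = 2 + 12 = 14)
A(B) = 6/B
A(g)**3 = (6/14)**3 = (6*(1/14))**3 = (3/7)**3 = 27/343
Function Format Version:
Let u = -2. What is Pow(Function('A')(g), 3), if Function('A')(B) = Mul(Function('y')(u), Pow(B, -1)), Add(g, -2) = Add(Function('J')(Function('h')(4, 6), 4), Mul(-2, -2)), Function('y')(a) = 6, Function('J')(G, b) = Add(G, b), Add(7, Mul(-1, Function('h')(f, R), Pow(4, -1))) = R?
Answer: Rational(27, 343) ≈ 0.078717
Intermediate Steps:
Function('h')(f, R) = Add(28, Mul(-4, R))
g = 14 (g = Add(2, Add(Add(Add(28, Mul(-4, 6)), 4), Mul(-2, -2))) = Add(2, Add(Add(Add(28, -24), 4), 4)) = Add(2, Add(Add(4, 4), 4)) = Add(2, Add(8, 4)) = Add(2, 12) = 14)
Function('A')(B) = Mul(6, Pow(B, -1))
Pow(Function('A')(g), 3) = Pow(Mul(6, Pow(14, -1)), 3) = Pow(Mul(6, Rational(1, 14)), 3) = Pow(Rational(3, 7), 3) = Rational(27, 343)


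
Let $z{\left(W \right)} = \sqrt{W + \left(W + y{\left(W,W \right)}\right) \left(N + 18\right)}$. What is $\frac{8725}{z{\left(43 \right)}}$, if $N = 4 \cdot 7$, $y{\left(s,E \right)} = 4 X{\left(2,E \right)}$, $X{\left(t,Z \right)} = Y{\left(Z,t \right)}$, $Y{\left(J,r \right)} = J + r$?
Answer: $\frac{8725 \sqrt{10301}}{10301} \approx 85.966$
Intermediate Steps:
$X{\left(t,Z \right)} = Z + t$
$y{\left(s,E \right)} = 8 + 4 E$ ($y{\left(s,E \right)} = 4 \left(E + 2\right) = 4 \left(2 + E\right) = 8 + 4 E$)
$N = 28$
$z{\left(W \right)} = \sqrt{368 + 231 W}$ ($z{\left(W \right)} = \sqrt{W + \left(W + \left(8 + 4 W\right)\right) \left(28 + 18\right)} = \sqrt{W + \left(8 + 5 W\right) 46} = \sqrt{W + \left(368 + 230 W\right)} = \sqrt{368 + 231 W}$)
$\frac{8725}{z{\left(43 \right)}} = \frac{8725}{\sqrt{368 + 231 \cdot 43}} = \frac{8725}{\sqrt{368 + 9933}} = \frac{8725}{\sqrt{10301}} = 8725 \frac{\sqrt{10301}}{10301} = \frac{8725 \sqrt{10301}}{10301}$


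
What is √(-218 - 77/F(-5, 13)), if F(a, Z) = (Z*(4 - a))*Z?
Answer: I*√331655/39 ≈ 14.767*I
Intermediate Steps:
F(a, Z) = Z²*(4 - a)
√(-218 - 77/F(-5, 13)) = √(-218 - 77*1/(169*(4 - 1*(-5)))) = √(-218 - 77*1/(169*(4 + 5))) = √(-218 - 77/(169*9)) = √(-218 - 77/1521) = √(-331655/1521) = I*√331655/39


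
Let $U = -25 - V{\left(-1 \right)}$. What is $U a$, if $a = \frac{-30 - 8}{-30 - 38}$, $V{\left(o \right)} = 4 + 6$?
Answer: $- \frac{665}{34} \approx -19.559$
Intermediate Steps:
$V{\left(o \right)} = 10$
$U = -35$ ($U = -25 - 10 = -35$)
$a = \frac{19}{34}$ ($a = - \frac{38}{-68} = \left(-38\right) \left(- \frac{1}{68}\right) = \frac{19}{34} \approx 0.55882$)
$U a = \left(-35\right) \frac{19}{34} = - \frac{665}{34}$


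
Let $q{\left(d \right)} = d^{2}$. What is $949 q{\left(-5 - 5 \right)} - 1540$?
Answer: $93360$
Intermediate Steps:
$949 q{\left(-5 - 5 \right)} - 1540 = 949 \left(-5 - 5\right)^{2} - 1540 = 949 \left(-10\right)^{2} - 1540 = 949 \cdot 100 - 1540 = 94900 - 1540 = 93360$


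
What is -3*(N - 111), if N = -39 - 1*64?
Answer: 642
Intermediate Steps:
N = -103 (N = -39 - 64 = -103)
-3*(N - 111) = -3*(-103 - 111) = -3*(-214) = 642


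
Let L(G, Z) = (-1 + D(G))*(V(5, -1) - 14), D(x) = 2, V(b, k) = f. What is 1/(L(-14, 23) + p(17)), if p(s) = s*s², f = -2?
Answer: 1/4897 ≈ 0.00020421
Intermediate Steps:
V(b, k) = -2
p(s) = s³
L(G, Z) = -16 (L(G, Z) = (-1 + 2)*(-2 - 14) = 1*(-16) = -16)
1/(L(-14, 23) + p(17)) = 1/(-16 + 17³) = 1/(-16 + 4913) = 1/4897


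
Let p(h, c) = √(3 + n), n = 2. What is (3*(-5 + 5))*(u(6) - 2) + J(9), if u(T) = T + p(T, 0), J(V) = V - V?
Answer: 0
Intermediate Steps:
p(h, c) = √5 (p(h, c) = √(3 + 2) = √5)
J(V) = 0
u(T) = T + √5
(3*(-5 + 5))*(u(6) - 2) + J(9) = (3*(-5 + 5))*((6 + √5) - 2) + 0 = (3*0)*(4 + √5) + 0 = 0*(4 + √5) + 0 = 0 + 0 = 0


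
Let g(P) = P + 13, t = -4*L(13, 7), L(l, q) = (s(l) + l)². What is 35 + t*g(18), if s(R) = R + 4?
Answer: -111565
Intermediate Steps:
s(R) = 4 + R
L(l, q) = (4 + 2*l)² (L(l, q) = ((4 + l) + l)² = (4 + 2*l)²)
t = -3600 (t = -16*(2 + 13)² = -16*15² = -16*225 = -4*900 = -3600)
g(P) = 13 + P
35 + t*g(18) = 35 - 3600*(13 + 18) = 35 - 3600*31 = 35 - 111600 = -111565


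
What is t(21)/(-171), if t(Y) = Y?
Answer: -7/57 ≈ -0.12281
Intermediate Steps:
t(21)/(-171) = 21/(-171) = -1/171*21 = -7/57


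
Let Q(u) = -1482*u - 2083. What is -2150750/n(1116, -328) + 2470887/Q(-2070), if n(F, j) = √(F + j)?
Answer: 2470887/3065657 - 1075375*√197/197 ≈ -76617.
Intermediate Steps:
Q(u) = -2083 - 1482*u
-2150750/n(1116, -328) + 2470887/Q(-2070) = -2150750/√(1116 - 328) + 2470887/(-2083 - 1482*(-2070)) = -2150750*√197/394 + 2470887/(-2083 + 3067740) = -2150750*√197/394 + 2470887/3065657 = -1075375*√197/197 + 2470887*(1/3065657) = -1075375*√197/197 + 2470887/3065657 = 2470887/3065657 - 1075375*√197/197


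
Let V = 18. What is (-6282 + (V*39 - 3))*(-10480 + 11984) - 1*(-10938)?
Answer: -8385894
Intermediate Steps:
(-6282 + (V*39 - 3))*(-10480 + 11984) - 1*(-10938) = (-6282 + (18*39 - 3))*(-10480 + 11984) - 1*(-10938) = (-6282 + (702 - 3))*1504 + 10938 = (-6282 + 699)*1504 + 10938 = -5583*1504 + 10938 = -8396832 + 10938 = -8385894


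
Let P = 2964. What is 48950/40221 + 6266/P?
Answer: 5091187/1528398 ≈ 3.3311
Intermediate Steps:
48950/40221 + 6266/P = 48950/40221 + 6266/2964 = 48950*(1/40221) + 6266*(1/2964) = 48950/40221 + 241/114 = 5091187/1528398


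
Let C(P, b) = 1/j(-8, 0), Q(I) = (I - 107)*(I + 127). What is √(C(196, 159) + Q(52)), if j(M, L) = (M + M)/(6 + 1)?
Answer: 3*I*√17503/4 ≈ 99.224*I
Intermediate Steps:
j(M, L) = 2*M/7 (j(M, L) = (2*M)/7 = (2*M)*(⅐) = 2*M/7)
Q(I) = (-107 + I)*(127 + I)
C(P, b) = -7/16 (C(P, b) = 1/((2/7)*(-8)) = 1/(-16/7) = -7/16)
√(C(196, 159) + Q(52)) = √(-7/16 + (-13589 + 52² + 20*52)) = √(-7/16 + (-13589 + 2704 + 1040)) = √(-7/16 - 9845) = √(-157527/16) = 3*I*√17503/4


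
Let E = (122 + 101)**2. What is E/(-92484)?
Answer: -49729/92484 ≈ -0.53770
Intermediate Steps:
E = 49729 (E = 223**2 = 49729)
E/(-92484) = 49729/(-92484) = 49729*(-1/92484) = -49729/92484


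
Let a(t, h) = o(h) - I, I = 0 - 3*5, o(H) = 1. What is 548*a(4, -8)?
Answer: 8768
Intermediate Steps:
I = -15 (I = 0 - 15 = -15)
a(t, h) = 16 (a(t, h) = 1 - 1*(-15) = 1 + 15 = 16)
548*a(4, -8) = 548*16 = 8768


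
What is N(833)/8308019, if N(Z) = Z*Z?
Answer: 40817/488707 ≈ 0.083520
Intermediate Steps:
N(Z) = Z²
N(833)/8308019 = 833²/8308019 = 693889*(1/8308019) = 40817/488707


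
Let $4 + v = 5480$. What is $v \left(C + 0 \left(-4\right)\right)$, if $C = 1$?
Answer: $5476$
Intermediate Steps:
$v = 5476$ ($v = -4 + 5480 = 5476$)
$v \left(C + 0 \left(-4\right)\right) = 5476 \left(1 + 0 \left(-4\right)\right) = 5476 \left(1 + 0\right) = 5476 \cdot 1 = 5476$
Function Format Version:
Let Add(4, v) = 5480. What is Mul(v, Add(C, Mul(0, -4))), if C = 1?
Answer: 5476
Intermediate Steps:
v = 5476 (v = Add(-4, 5480) = 5476)
Mul(v, Add(C, Mul(0, -4))) = Mul(5476, Add(1, Mul(0, -4))) = Mul(5476, Add(1, 0)) = Mul(5476, 1) = 5476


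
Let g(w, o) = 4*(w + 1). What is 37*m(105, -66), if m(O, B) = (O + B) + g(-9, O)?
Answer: 259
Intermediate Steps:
g(w, o) = 4 + 4*w (g(w, o) = 4*(1 + w) = 4 + 4*w)
m(O, B) = -32 + B + O (m(O, B) = (O + B) + (4 + 4*(-9)) = (B + O) + (4 - 36) = (B + O) - 32 = -32 + B + O)
37*m(105, -66) = 37*(-32 - 66 + 105) = 37*7 = 259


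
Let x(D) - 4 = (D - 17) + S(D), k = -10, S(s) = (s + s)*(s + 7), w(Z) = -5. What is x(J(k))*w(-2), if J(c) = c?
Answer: -185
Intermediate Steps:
S(s) = 2*s*(7 + s) (S(s) = (2*s)*(7 + s) = 2*s*(7 + s))
x(D) = -13 + D + 2*D*(7 + D) (x(D) = 4 + ((D - 17) + 2*D*(7 + D)) = 4 + ((-17 + D) + 2*D*(7 + D)) = 4 + (-17 + D + 2*D*(7 + D)) = -13 + D + 2*D*(7 + D))
x(J(k))*w(-2) = (-13 - 10 + 2*(-10)*(7 - 10))*(-5) = (-13 - 10 + 2*(-10)*(-3))*(-5) = (-13 - 10 + 60)*(-5) = 37*(-5) = -185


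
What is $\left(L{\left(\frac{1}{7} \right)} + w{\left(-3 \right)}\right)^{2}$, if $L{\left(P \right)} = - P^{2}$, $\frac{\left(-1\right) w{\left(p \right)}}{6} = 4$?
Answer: $\frac{1385329}{2401} \approx 576.98$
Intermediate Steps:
$w{\left(p \right)} = -24$ ($w{\left(p \right)} = \left(-6\right) 4 = -24$)
$\left(L{\left(\frac{1}{7} \right)} + w{\left(-3 \right)}\right)^{2} = \left(- \left(\frac{1}{7}\right)^{2} - 24\right)^{2} = \left(- \frac{1}{49} - 24\right)^{2} = \left(- \frac{1177}{49}\right)^{2} = \frac{1385329}{2401}$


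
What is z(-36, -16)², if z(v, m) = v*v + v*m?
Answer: 3504384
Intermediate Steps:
z(v, m) = v² + m*v
z(-36, -16)² = (-36*(-16 - 36))² = (-36*(-52))² = 1872² = 3504384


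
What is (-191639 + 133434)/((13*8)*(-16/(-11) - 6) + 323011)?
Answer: -640255/3547921 ≈ -0.18046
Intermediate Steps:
(-191639 + 133434)/((13*8)*(-16/(-11) - 6) + 323011) = -58205/(104*(-16*(-1/11) - 6) + 323011) = -58205/(104*(16/11 - 6) + 323011) = -58205/(104*(-50/11) + 323011) = -58205/(-5200/11 + 323011) = -58205/3547921/11 = -58205*11/3547921 = -640255/3547921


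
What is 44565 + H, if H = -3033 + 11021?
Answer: 52553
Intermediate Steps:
H = 7988
44565 + H = 44565 + 7988 = 52553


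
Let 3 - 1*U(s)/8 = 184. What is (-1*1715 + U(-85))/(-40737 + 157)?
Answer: 3163/40580 ≈ 0.077945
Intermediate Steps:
U(s) = -1448 (U(s) = 24 - 8*184 = 24 - 1472 = -1448)
(-1*1715 + U(-85))/(-40737 + 157) = (-1*1715 - 1448)/(-40737 + 157) = (-1715 - 1448)/(-40580) = -3163*(-1/40580) = 3163/40580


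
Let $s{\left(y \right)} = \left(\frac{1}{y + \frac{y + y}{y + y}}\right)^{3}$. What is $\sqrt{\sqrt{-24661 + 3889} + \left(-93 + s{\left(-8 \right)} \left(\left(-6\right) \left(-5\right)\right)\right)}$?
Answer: $\frac{\sqrt{-223503 + 14406 i \sqrt{577}}}{49} \approx 6.2644 + 11.503 i$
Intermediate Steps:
$s{\left(y \right)} = \frac{1}{\left(1 + y\right)^{3}}$ ($s{\left(y \right)} = \left(\frac{1}{y + \frac{2 y}{2 y}}\right)^{3} = \left(\frac{1}{y + 2 y \frac{1}{2 y}}\right)^{3} = \left(\frac{1}{y + 1}\right)^{3} = \left(\frac{1}{1 + y}\right)^{3} = \frac{1}{\left(1 + y\right)^{3}}$)
$\sqrt{\sqrt{-24661 + 3889} + \left(-93 + s{\left(-8 \right)} \left(\left(-6\right) \left(-5\right)\right)\right)} = \sqrt{\sqrt{-24661 + 3889} - \left(93 - \frac{\left(-6\right) \left(-5\right)}{\left(1 - 8\right)^{3}}\right)} = \sqrt{\sqrt{-20772} - \left(93 - \frac{1}{-343} \cdot 30\right)} = \sqrt{6 i \sqrt{577} - \frac{31929}{343}} = \sqrt{- \frac{31929}{343} + 6 i \sqrt{577}}$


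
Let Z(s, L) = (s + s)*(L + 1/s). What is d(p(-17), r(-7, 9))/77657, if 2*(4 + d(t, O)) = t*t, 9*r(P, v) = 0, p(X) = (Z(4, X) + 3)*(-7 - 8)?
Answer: 3861217/155314 ≈ 24.861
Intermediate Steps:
Z(s, L) = 2*s*(L + 1/s) (Z(s, L) = (2*s)*(L + 1/s) = 2*s*(L + 1/s))
p(X) = -75 - 120*X (p(X) = ((2 + 2*X*4) + 3)*(-7 - 8) = ((2 + 8*X) + 3)*(-15) = (5 + 8*X)*(-15) = -75 - 120*X)
r(P, v) = 0 (r(P, v) = (⅑)*0 = 0)
d(t, O) = -4 + t²/2 (d(t, O) = -4 + (t*t)/2 = -4 + t²/2)
d(p(-17), r(-7, 9))/77657 = (-4 + (-75 - 120*(-17))²/2)/77657 = (-4 + (-75 + 2040)²/2)*(1/77657) = (-4 + (½)*1965²)*(1/77657) = (-4 + (½)*3861225)*(1/77657) = (-4 + 3861225/2)*(1/77657) = (3861217/2)*(1/77657) = 3861217/155314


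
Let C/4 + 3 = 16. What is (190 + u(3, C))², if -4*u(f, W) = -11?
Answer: 594441/16 ≈ 37153.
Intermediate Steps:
C = 52 (C = -12 + 4*16 = -12 + 64 = 52)
u(f, W) = 11/4 (u(f, W) = -¼*(-11) = 11/4)
(190 + u(3, C))² = (190 + 11/4)² = (771/4)² = 594441/16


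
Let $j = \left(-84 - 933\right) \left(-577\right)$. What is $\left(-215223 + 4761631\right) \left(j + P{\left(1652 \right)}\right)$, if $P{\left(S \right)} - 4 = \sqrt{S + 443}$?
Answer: $2667891317704 + 4546408 \sqrt{2095} \approx 2.6681 \cdot 10^{12}$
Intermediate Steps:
$j = 586809$ ($j = \left(-1017\right) \left(-577\right) = 586809$)
$P{\left(S \right)} = 4 + \sqrt{443 + S}$ ($P{\left(S \right)} = 4 + \sqrt{S + 443} = 4 + \sqrt{443 + S}$)
$\left(-215223 + 4761631\right) \left(j + P{\left(1652 \right)}\right) = \left(-215223 + 4761631\right) \left(586809 + \left(4 + \sqrt{443 + 1652}\right)\right) = 4546408 \left(586809 + \left(4 + \sqrt{2095}\right)\right) = 4546408 \left(586813 + \sqrt{2095}\right) = 2667891317704 + 4546408 \sqrt{2095}$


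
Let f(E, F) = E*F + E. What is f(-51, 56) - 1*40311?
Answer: -43218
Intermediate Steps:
f(E, F) = E + E*F
f(-51, 56) - 1*40311 = -51*(1 + 56) - 1*40311 = -51*57 - 40311 = -2907 - 40311 = -43218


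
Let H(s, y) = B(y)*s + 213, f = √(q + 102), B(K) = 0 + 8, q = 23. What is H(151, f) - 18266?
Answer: -16845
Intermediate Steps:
B(K) = 8
f = 5*√5 (f = √(23 + 102) = √125 = 5*√5 ≈ 11.180)
H(s, y) = 213 + 8*s (H(s, y) = 8*s + 213 = 213 + 8*s)
H(151, f) - 18266 = (213 + 8*151) - 18266 = (213 + 1208) - 18266 = 1421 - 18266 = -16845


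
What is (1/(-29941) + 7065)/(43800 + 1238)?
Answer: 105766582/674241379 ≈ 0.15687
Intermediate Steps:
(1/(-29941) + 7065)/(43800 + 1238) = (-1/29941 + 7065)/45038 = (211533164/29941)*(1/45038) = 105766582/674241379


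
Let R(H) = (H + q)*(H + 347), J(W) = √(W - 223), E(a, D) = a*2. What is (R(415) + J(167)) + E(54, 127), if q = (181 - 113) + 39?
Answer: 397872 + 2*I*√14 ≈ 3.9787e+5 + 7.4833*I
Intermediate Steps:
E(a, D) = 2*a
J(W) = √(-223 + W)
q = 107 (q = 68 + 39 = 107)
R(H) = (107 + H)*(347 + H) (R(H) = (H + 107)*(H + 347) = (107 + H)*(347 + H))
(R(415) + J(167)) + E(54, 127) = ((37129 + 415² + 454*415) + √(-223 + 167)) + 2*54 = ((37129 + 172225 + 188410) + √(-56)) + 108 = (397764 + 2*I*√14) + 108 = 397872 + 2*I*√14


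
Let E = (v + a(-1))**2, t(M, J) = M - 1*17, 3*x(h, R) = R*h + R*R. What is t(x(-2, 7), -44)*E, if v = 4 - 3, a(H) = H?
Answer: 0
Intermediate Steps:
v = 1
x(h, R) = R**2/3 + R*h/3 (x(h, R) = (R*h + R*R)/3 = (R*h + R**2)/3 = (R**2 + R*h)/3 = R**2/3 + R*h/3)
t(M, J) = -17 + M (t(M, J) = M - 17 = -17 + M)
E = 0 (E = (1 - 1)**2 = 0**2 = 0)
t(x(-2, 7), -44)*E = (-17 + (1/3)*7*(7 - 2))*0 = (-17 + (1/3)*7*5)*0 = (-17 + 35/3)*0 = -16/3*0 = 0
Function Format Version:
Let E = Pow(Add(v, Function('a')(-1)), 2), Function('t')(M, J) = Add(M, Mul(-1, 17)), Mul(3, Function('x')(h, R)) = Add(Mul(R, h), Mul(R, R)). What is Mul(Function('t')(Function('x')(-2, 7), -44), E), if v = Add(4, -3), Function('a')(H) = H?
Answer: 0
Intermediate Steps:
v = 1
Function('x')(h, R) = Add(Mul(Rational(1, 3), Pow(R, 2)), Mul(Rational(1, 3), R, h)) (Function('x')(h, R) = Mul(Rational(1, 3), Add(Mul(R, h), Mul(R, R))) = Mul(Rational(1, 3), Add(Mul(R, h), Pow(R, 2))) = Mul(Rational(1, 3), Add(Pow(R, 2), Mul(R, h))) = Add(Mul(Rational(1, 3), Pow(R, 2)), Mul(Rational(1, 3), R, h)))
Function('t')(M, J) = Add(-17, M) (Function('t')(M, J) = Add(M, -17) = Add(-17, M))
E = 0 (E = Pow(Add(1, -1), 2) = Pow(0, 2) = 0)
Mul(Function('t')(Function('x')(-2, 7), -44), E) = Mul(Add(-17, Mul(Rational(1, 3), 7, Add(7, -2))), 0) = Mul(Add(-17, Mul(Rational(1, 3), 7, 5)), 0) = Mul(Add(-17, Rational(35, 3)), 0) = Mul(Rational(-16, 3), 0) = 0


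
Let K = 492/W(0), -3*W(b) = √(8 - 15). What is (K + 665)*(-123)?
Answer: -81795 - 181548*I*√7/7 ≈ -81795.0 - 68619.0*I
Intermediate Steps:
W(b) = -I*√7/3 (W(b) = -√(8 - 15)/3 = -I*√7/3)
K = 1476*I*√7/7 (K = 492/((-I*√7/3)) = 492*(3*I*√7/7) = 1476*I*√7/7 ≈ 557.88*I)
(K + 665)*(-123) = (1476*I*√7/7 + 665)*(-123) = (665 + 1476*I*√7/7)*(-123) = -81795 - 181548*I*√7/7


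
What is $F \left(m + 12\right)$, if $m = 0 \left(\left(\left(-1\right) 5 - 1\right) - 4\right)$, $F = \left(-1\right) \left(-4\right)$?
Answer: $48$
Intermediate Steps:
$F = 4$
$m = 0$ ($m = 0 \left(\left(-5 - 1\right) - 4\right) = 0 \left(-6 - 4\right) = 0 \left(-10\right) = 0$)
$F \left(m + 12\right) = 4 \left(0 + 12\right) = 4 \cdot 12 = 48$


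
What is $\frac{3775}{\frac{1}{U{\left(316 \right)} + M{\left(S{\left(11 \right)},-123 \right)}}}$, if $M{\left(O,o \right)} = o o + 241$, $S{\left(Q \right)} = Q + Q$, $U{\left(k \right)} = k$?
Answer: $59214650$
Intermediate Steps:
$S{\left(Q \right)} = 2 Q$
$M{\left(O,o \right)} = 241 + o^{2}$ ($M{\left(O,o \right)} = o^{2} + 241 = 241 + o^{2}$)
$\frac{3775}{\frac{1}{U{\left(316 \right)} + M{\left(S{\left(11 \right)},-123 \right)}}} = \frac{3775}{\frac{1}{316 + \left(241 + \left(-123\right)^{2}\right)}} = \frac{3775}{\frac{1}{316 + \left(241 + 15129\right)}} = \frac{3775}{\frac{1}{316 + 15370}} = \frac{3775}{\frac{1}{15686}} = 3775 \frac{1}{\frac{1}{15686}} = 3775 \cdot 15686 = 59214650$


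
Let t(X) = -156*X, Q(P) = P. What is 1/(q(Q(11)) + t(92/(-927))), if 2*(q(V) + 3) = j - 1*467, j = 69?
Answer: -309/57634 ≈ -0.0053614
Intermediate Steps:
q(V) = -202 (q(V) = -3 + (69 - 1*467)/2 = -3 + (69 - 467)/2 = -3 + (1/2)*(-398) = -3 - 199 = -202)
1/(q(Q(11)) + t(92/(-927))) = 1/(-202 - 14352/(-927)) = 1/(-202 - 14352*(-1)/927) = 1/(-202 - 156*(-92/927)) = 1/(-202 + 4784/309) = 1/(-57634/309) = -309/57634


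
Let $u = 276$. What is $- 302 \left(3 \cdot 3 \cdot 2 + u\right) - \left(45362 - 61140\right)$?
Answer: $-73010$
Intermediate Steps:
$- 302 \left(3 \cdot 3 \cdot 2 + u\right) - \left(45362 - 61140\right) = - 302 \left(3 \cdot 3 \cdot 2 + 276\right) - \left(45362 - 61140\right) = - 302 \left(9 \cdot 2 + 276\right) - -15778 = - 302 \left(18 + 276\right) + 15778 = \left(-302\right) 294 + 15778 = -88788 + 15778 = -73010$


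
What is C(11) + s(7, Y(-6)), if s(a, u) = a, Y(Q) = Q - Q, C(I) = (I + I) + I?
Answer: 40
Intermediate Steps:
C(I) = 3*I (C(I) = 2*I + I = 3*I)
Y(Q) = 0
C(11) + s(7, Y(-6)) = 3*11 + 7 = 33 + 7 = 40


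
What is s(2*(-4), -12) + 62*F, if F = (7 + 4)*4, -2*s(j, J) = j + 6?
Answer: 2729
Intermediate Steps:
s(j, J) = -3 - j/2 (s(j, J) = -(j + 6)/2 = -(6 + j)/2 = -3 - j/2)
F = 44 (F = 11*4 = 44)
s(2*(-4), -12) + 62*F = (-3 - (-4)) + 62*44 = (-3 - ½*(-8)) + 2728 = (-3 + 4) + 2728 = 1 + 2728 = 2729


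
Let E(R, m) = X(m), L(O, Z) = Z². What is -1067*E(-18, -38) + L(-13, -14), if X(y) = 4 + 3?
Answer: -7273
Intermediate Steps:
X(y) = 7
E(R, m) = 7
-1067*E(-18, -38) + L(-13, -14) = -1067*7 + (-14)² = -7469 + 196 = -7273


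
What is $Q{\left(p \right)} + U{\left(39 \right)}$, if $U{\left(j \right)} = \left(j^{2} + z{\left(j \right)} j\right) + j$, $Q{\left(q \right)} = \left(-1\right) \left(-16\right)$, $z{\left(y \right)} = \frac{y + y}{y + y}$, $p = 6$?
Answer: $1615$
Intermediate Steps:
$z{\left(y \right)} = 1$ ($z{\left(y \right)} = \frac{2 y}{2 y} = 2 y \frac{1}{2 y} = 1$)
$Q{\left(q \right)} = 16$
$U{\left(j \right)} = j^{2} + 2 j$ ($U{\left(j \right)} = \left(j^{2} + 1 j\right) + j = \left(j^{2} + j\right) + j = \left(j + j^{2}\right) + j = j^{2} + 2 j$)
$Q{\left(p \right)} + U{\left(39 \right)} = 16 + 39 \left(2 + 39\right) = 16 + 39 \cdot 41 = 16 + 1599 = 1615$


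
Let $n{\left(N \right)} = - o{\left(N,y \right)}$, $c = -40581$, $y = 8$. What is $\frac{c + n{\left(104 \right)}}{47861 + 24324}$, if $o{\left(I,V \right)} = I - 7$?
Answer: $- \frac{40678}{72185} \approx -0.56352$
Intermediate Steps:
$o{\left(I,V \right)} = -7 + I$
$n{\left(N \right)} = 7 - N$ ($n{\left(N \right)} = - (-7 + N) = 7 - N$)
$\frac{c + n{\left(104 \right)}}{47861 + 24324} = \frac{-40581 + \left(7 - 104\right)}{47861 + 24324} = \frac{-40581 + \left(7 - 104\right)}{72185} = \left(-40581 - 97\right) \frac{1}{72185} = \left(-40678\right) \frac{1}{72185} = - \frac{40678}{72185}$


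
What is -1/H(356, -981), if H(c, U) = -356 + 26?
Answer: 1/330 ≈ 0.0030303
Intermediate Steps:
H(c, U) = -330
-1/H(356, -981) = -1/(-330) = -1*(-1/330) = 1/330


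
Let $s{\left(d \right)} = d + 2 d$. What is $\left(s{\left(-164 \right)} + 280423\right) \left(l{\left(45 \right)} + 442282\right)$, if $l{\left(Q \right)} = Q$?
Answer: $123821039437$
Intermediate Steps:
$s{\left(d \right)} = 3 d$
$\left(s{\left(-164 \right)} + 280423\right) \left(l{\left(45 \right)} + 442282\right) = \left(3 \left(-164\right) + 280423\right) \left(45 + 442282\right) = \left(-492 + 280423\right) 442327 = 279931 \cdot 442327 = 123821039437$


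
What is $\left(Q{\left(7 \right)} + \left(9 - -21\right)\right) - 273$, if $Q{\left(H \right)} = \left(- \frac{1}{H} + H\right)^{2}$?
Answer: $- \frac{9603}{49} \approx -195.98$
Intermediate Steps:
$Q{\left(H \right)} = \left(H - \frac{1}{H}\right)^{2}$
$\left(Q{\left(7 \right)} + \left(9 - -21\right)\right) - 273 = \left(\frac{\left(-1 + 7^{2}\right)^{2}}{49} + \left(9 - -21\right)\right) - 273 = \left(\frac{\left(-1 + 49\right)^{2}}{49} + \left(9 + 21\right)\right) - 273 = \left(\frac{48^{2}}{49} + 30\right) - 273 = \left(\frac{1}{49} \cdot 2304 + 30\right) - 273 = \left(\frac{2304}{49} + 30\right) - 273 = \frac{3774}{49} - 273 = - \frac{9603}{49}$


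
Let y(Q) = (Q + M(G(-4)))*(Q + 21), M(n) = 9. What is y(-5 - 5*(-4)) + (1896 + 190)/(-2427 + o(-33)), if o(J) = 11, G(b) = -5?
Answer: 1042669/1208 ≈ 863.14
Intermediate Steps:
y(Q) = (9 + Q)*(21 + Q) (y(Q) = (Q + 9)*(Q + 21) = (9 + Q)*(21 + Q))
y(-5 - 5*(-4)) + (1896 + 190)/(-2427 + o(-33)) = (189 + (-5 - 5*(-4))² + 30*(-5 - 5*(-4))) + (1896 + 190)/(-2427 + 11) = (189 + (-5 + 20)² + 30*(-5 + 20)) + 2086/(-2416) = (189 + 15² + 30*15) + 2086*(-1/2416) = (189 + 225 + 450) - 1043/1208 = 864 - 1043/1208 = 1042669/1208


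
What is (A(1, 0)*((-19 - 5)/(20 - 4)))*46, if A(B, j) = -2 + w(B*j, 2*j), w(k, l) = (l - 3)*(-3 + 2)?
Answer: -69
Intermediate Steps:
w(k, l) = 3 - l (w(k, l) = (-3 + l)*(-1) = 3 - l)
A(B, j) = 1 - 2*j (A(B, j) = -2 + (3 - 2*j) = 1 - 2*j)
(A(1, 0)*((-19 - 5)/(20 - 4)))*46 = ((1 - 2*0)*((-19 - 5)/(20 - 4)))*46 = ((1 + 0)*(-24/16))*46 = (1*(-24*1/16))*46 = (1*(-3/2))*46 = -3/2*46 = -69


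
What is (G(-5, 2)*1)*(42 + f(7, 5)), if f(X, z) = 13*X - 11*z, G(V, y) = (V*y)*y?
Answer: -1560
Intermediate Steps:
G(V, y) = V*y**2
f(X, z) = -11*z + 13*X
(G(-5, 2)*1)*(42 + f(7, 5)) = (-5*2**2*1)*(42 + (-11*5 + 13*7)) = (-5*4*1)*(42 + (-55 + 91)) = (-20*1)*(42 + 36) = -20*78 = -1560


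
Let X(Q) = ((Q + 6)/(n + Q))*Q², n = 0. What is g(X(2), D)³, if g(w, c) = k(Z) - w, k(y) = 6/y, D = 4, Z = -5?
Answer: -636056/125 ≈ -5088.4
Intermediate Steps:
X(Q) = Q*(6 + Q) (X(Q) = ((Q + 6)/(0 + Q))*Q² = ((6 + Q)/Q)*Q² = Q*(6 + Q))
g(w, c) = -6/5 - w (g(w, c) = 6/(-5) - w = 6*(-⅕) - w = -6/5 - w)
g(X(2), D)³ = (-6/5 - 2*(6 + 2))³ = (-6/5 - 2*8)³ = (-6/5 - 1*16)³ = (-6/5 - 16)³ = (-86/5)³ = -636056/125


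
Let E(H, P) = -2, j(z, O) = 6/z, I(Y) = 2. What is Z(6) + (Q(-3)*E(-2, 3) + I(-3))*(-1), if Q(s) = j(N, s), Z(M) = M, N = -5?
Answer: 8/5 ≈ 1.6000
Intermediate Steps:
Q(s) = -6/5 (Q(s) = 6/(-5) = 6*(-⅕) = -6/5)
Z(6) + (Q(-3)*E(-2, 3) + I(-3))*(-1) = 6 + (-6/5*(-2) + 2)*(-1) = 6 + (12/5 + 2)*(-1) = 6 + (22/5)*(-1) = 6 - 22/5 = 8/5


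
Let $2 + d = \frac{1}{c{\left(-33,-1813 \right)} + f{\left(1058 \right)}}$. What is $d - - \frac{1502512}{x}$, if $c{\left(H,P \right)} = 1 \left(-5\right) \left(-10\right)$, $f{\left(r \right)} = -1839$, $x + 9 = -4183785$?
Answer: $- \frac{8830896347}{3742403733} \approx -2.3597$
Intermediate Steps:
$x = -4183794$ ($x = -9 - 4183785 = -4183794$)
$c{\left(H,P \right)} = 50$ ($c{\left(H,P \right)} = \left(-5\right) \left(-10\right) = 50$)
$d = - \frac{3579}{1789}$ ($d = -2 + \frac{1}{50 - 1839} = -2 + \frac{1}{-1789} = -2 - \frac{1}{1789} = - \frac{3579}{1789} \approx -2.0006$)
$d - - \frac{1502512}{x} = - \frac{3579}{1789} - - \frac{1502512}{-4183794} = - \frac{3579}{1789} - \left(-1502512\right) \left(- \frac{1}{4183794}\right) = - \frac{3579}{1789} - \frac{751256}{2091897} = - \frac{8830896347}{3742403733}$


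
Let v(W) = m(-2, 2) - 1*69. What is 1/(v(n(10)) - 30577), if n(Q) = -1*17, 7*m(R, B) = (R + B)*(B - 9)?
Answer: -1/30646 ≈ -3.2631e-5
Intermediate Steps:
m(R, B) = (-9 + B)*(B + R)/7 (m(R, B) = ((R + B)*(B - 9))/7 = ((B + R)*(-9 + B))/7 = ((-9 + B)*(B + R))/7 = (-9 + B)*(B + R)/7)
n(Q) = -17
v(W) = -69 (v(W) = (-9/7*2 - 9/7*(-2) + (⅐)*2² + (⅐)*2*(-2)) - 1*69 = (-18/7 + 18/7 + (⅐)*4 - 4/7) - 69 = (-18/7 + 18/7 + 4/7 - 4/7) - 69 = 0 - 69 = -69)
1/(v(n(10)) - 30577) = 1/(-69 - 30577) = 1/(-30646) = -1/30646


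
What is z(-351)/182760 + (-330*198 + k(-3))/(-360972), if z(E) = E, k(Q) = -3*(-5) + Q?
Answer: 328129003/1832534520 ≈ 0.17906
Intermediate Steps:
k(Q) = 15 + Q
z(-351)/182760 + (-330*198 + k(-3))/(-360972) = -351/182760 + (-330*198 + (15 - 3))/(-360972) = -351*1/182760 + (-65340 + 12)*(-1/360972) = -117/60920 - 65328*(-1/360972) = -117/60920 + 5444/30081 = 328129003/1832534520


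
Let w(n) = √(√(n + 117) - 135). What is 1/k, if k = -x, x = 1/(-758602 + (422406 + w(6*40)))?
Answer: 336196 - √(-135 + √357) ≈ 3.362e+5 - 10.775*I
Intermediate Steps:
w(n) = √(-135 + √(117 + n)) (w(n) = √(√(117 + n) - 135) = √(-135 + √(117 + n)))
x = 1/(-336196 + √(-135 + √357)) (x = 1/(-758602 + (422406 + √(-135 + √(117 + 6*40)))) = 1/(-758602 + (422406 + √(-135 + √(117 + 240)))) = 1/(-758602 + (422406 + √(-135 + √357))) = 1/(-336196 + √(-135 + √357)) ≈ -2.9745e-6 - 9.5e-11*I)
k = 1/(336196 - I*√(135 - √357)) (k = -(-1)/(336196 - I*√(135 - √357)) = 1/(336196 - I*√(135 - √357)) ≈ 2.9745e-6 + 9.5e-11*I)
1/k = 1/(1/(336196 - I*√(135 - √357))) = 336196 - I*√(135 - √357)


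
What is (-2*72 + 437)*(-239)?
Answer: -70027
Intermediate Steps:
(-2*72 + 437)*(-239) = (-144 + 437)*(-239) = 293*(-239) = -70027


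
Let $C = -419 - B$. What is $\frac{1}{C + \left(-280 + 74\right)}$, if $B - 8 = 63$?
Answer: $- \frac{1}{696} \approx -0.0014368$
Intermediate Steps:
$B = 71$ ($B = 8 + 63 = 71$)
$C = -490$ ($C = -419 - 71 = -490$)
$\frac{1}{C + \left(-280 + 74\right)} = \frac{1}{-490 + \left(-280 + 74\right)} = \frac{1}{-490 - 206} = \frac{1}{-696} = - \frac{1}{696}$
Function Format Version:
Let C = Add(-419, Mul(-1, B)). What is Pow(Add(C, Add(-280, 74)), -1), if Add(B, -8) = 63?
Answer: Rational(-1, 696) ≈ -0.0014368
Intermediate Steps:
B = 71 (B = Add(8, 63) = 71)
C = -490 (C = Add(-419, Mul(-1, 71)) = Add(-419, -71) = -490)
Pow(Add(C, Add(-280, 74)), -1) = Pow(Add(-490, Add(-280, 74)), -1) = Pow(Add(-490, -206), -1) = Pow(-696, -1) = Rational(-1, 696)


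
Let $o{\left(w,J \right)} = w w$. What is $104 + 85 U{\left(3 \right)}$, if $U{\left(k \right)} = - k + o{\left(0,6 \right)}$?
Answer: $-151$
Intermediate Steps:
$o{\left(w,J \right)} = w^{2}$
$U{\left(k \right)} = - k$ ($U{\left(k \right)} = - k + 0^{2} = - k + 0 = - k$)
$104 + 85 U{\left(3 \right)} = 104 + 85 \left(\left(-1\right) 3\right) = 104 + 85 \left(-3\right) = 104 - 255 = -151$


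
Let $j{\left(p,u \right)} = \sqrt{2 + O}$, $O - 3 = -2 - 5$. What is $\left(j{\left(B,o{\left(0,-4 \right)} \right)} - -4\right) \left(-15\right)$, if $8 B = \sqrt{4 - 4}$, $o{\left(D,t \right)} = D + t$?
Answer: $-60 - 15 i \sqrt{2} \approx -60.0 - 21.213 i$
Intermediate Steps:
$O = -4$ ($O = 3 - 7 = -4$)
$B = 0$ ($B = \frac{\sqrt{4 - 4}}{8} = \frac{\sqrt{0}}{8} = \frac{1}{8} \cdot 0 = 0$)
$j{\left(p,u \right)} = i \sqrt{2}$ ($j{\left(p,u \right)} = \sqrt{2 - 4} = \sqrt{-2} = i \sqrt{2}$)
$\left(j{\left(B,o{\left(0,-4 \right)} \right)} - -4\right) \left(-15\right) = \left(i \sqrt{2} - -4\right) \left(-15\right) = \left(i \sqrt{2} + 4\right) \left(-15\right) = \left(4 + i \sqrt{2}\right) \left(-15\right) = -60 - 15 i \sqrt{2}$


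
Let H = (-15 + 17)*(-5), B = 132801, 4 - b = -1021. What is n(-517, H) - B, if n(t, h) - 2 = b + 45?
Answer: -131729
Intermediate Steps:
b = 1025 (b = 4 - 1*(-1021) = 4 + 1021 = 1025)
H = -10 (H = 2*(-5) = -10)
n(t, h) = 1072 (n(t, h) = 2 + (1025 + 45) = 2 + 1070 = 1072)
n(-517, H) - B = 1072 - 1*132801 = 1072 - 132801 = -131729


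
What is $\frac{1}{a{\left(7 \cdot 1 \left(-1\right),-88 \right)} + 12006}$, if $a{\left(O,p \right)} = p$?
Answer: $\frac{1}{11918} \approx 8.3907 \cdot 10^{-5}$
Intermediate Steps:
$\frac{1}{a{\left(7 \cdot 1 \left(-1\right),-88 \right)} + 12006} = \frac{1}{-88 + 12006} = \frac{1}{11918}$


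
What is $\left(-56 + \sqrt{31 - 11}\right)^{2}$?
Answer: $3156 - 224 \sqrt{5} \approx 2655.1$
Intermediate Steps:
$\left(-56 + \sqrt{31 - 11}\right)^{2} = \left(-56 + \sqrt{20}\right)^{2} = \left(-56 + 2 \sqrt{5}\right)^{2}$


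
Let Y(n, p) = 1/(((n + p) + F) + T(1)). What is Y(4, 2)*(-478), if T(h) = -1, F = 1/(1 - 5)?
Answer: -1912/19 ≈ -100.63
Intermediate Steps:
F = -¼ (F = 1/(-4) = -¼ ≈ -0.25000)
Y(n, p) = 1/(-5/4 + n + p) (Y(n, p) = 1/(((n + p) - ¼) - 1) = 1/((-¼ + n + p) - 1) = 1/(-5/4 + n + p))
Y(4, 2)*(-478) = (4/(-5 + 4*4 + 4*2))*(-478) = (4/(-5 + 16 + 8))*(-478) = (4/19)*(-478) = -1912/19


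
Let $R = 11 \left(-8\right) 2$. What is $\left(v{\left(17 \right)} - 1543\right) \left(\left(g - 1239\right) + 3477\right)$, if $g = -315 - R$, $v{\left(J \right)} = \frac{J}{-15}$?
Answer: $- \frac{48617038}{15} \approx -3.2411 \cdot 10^{6}$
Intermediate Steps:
$v{\left(J \right)} = - \frac{J}{15}$ ($v{\left(J \right)} = J \left(- \frac{1}{15}\right) = - \frac{J}{15}$)
$R = -176$ ($R = \left(-88\right) 2 = -176$)
$g = -139$ ($g = -315 - -176 = -315 + 176 = -139$)
$\left(v{\left(17 \right)} - 1543\right) \left(\left(g - 1239\right) + 3477\right) = \left(\left(- \frac{1}{15}\right) 17 - 1543\right) \left(\left(-139 - 1239\right) + 3477\right) = \left(- \frac{17}{15} - 1543\right) \left(-1378 + 3477\right) = \left(- \frac{23162}{15}\right) 2099 = - \frac{48617038}{15}$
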